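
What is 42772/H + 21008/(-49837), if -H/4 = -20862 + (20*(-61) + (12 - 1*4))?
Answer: 69176449/1100101938 ≈ 0.062882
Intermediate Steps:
H = 88296 (H = -4*(-20862 + (20*(-61) + (12 - 1*4))) = -4*(-20862 + (-1220 + (12 - 4))) = -4*(-20862 + (-1220 + 8)) = -4*(-20862 - 1212) = -4*(-22074) = 88296)
42772/H + 21008/(-49837) = 42772/88296 + 21008/(-49837) = 42772*(1/88296) + 21008*(-1/49837) = 10693/22074 - 21008/49837 = 69176449/1100101938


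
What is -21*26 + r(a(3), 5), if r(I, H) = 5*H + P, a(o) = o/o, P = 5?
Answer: -516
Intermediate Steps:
a(o) = 1
r(I, H) = 5 + 5*H (r(I, H) = 5*H + 5 = 5 + 5*H)
-21*26 + r(a(3), 5) = -21*26 + (5 + 5*5) = -546 + (5 + 25) = -546 + 30 = -516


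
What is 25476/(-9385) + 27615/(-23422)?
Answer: -122266521/31402210 ≈ -3.8936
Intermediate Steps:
25476/(-9385) + 27615/(-23422) = 25476*(-1/9385) + 27615*(-1/23422) = -25476/9385 - 3945/3346 = -122266521/31402210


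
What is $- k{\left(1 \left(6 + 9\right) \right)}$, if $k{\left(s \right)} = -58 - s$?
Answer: $73$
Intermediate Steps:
$- k{\left(1 \left(6 + 9\right) \right)} = - (-58 - 1 \left(6 + 9\right)) = - (-58 - 1 \cdot 15) = - (-58 - 15) = \left(-1\right) \left(-73\right) = 73$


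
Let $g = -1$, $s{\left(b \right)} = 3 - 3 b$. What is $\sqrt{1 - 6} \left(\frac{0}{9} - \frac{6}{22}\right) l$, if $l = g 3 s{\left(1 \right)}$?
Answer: $0$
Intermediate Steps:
$l = 0$ ($l = \left(-1\right) 3 \left(3 - 3\right) = - 3 \left(3 - 3\right) = \left(-3\right) 0 = 0$)
$\sqrt{1 - 6} \left(\frac{0}{9} - \frac{6}{22}\right) l = \sqrt{1 - 6} \left(\frac{0}{9} - \frac{6}{22}\right) 0 = \sqrt{-5} \left(0 \cdot \frac{1}{9} - \frac{3}{11}\right) 0 = i \sqrt{5} \left(0 - \frac{3}{11}\right) 0 = i \sqrt{5} \left(- \frac{3}{11}\right) 0 = - \frac{3 i \sqrt{5}}{11} \cdot 0 = 0$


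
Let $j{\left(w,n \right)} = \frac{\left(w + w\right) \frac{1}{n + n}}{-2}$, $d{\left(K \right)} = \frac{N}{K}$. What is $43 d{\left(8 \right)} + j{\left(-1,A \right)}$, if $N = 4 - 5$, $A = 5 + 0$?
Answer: $- \frac{211}{40} \approx -5.275$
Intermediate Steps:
$A = 5$
$N = -1$ ($N = 4 - 5 = -1$)
$d{\left(K \right)} = - \frac{1}{K}$
$j{\left(w,n \right)} = - \frac{w}{2 n}$ ($j{\left(w,n \right)} = \frac{2 w}{2 n} \left(- \frac{1}{2}\right) = 2 w \frac{1}{2 n} \left(- \frac{1}{2}\right) = \frac{w}{n} \left(- \frac{1}{2}\right) = - \frac{w}{2 n}$)
$43 d{\left(8 \right)} + j{\left(-1,A \right)} = 43 \left(- \frac{1}{8}\right) - - \frac{1}{2 \cdot 5} = 43 \left(\left(-1\right) \frac{1}{8}\right) - \left(- \frac{1}{2}\right) \frac{1}{5} = 43 \left(- \frac{1}{8}\right) + \frac{1}{10} = - \frac{43}{8} + \frac{1}{10} = - \frac{211}{40}$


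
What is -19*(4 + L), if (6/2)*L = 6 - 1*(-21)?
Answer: -247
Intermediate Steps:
L = 9 (L = (6 - 1*(-21))/3 = (6 + 21)/3 = (⅓)*27 = 9)
-19*(4 + L) = -19*(4 + 9) = -19*13 = -247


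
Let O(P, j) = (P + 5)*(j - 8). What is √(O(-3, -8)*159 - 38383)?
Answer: I*√43471 ≈ 208.5*I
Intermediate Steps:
O(P, j) = (-8 + j)*(5 + P) (O(P, j) = (5 + P)*(-8 + j) = (-8 + j)*(5 + P))
√(O(-3, -8)*159 - 38383) = √((-40 - 8*(-3) + 5*(-8) - 3*(-8))*159 - 38383) = √((-40 + 24 - 40 + 24)*159 - 38383) = √(-32*159 - 38383) = √(-5088 - 38383) = √(-43471) = I*√43471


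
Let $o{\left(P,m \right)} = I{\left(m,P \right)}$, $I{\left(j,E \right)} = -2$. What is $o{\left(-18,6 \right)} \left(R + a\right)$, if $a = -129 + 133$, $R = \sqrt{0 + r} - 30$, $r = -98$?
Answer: $52 - 14 i \sqrt{2} \approx 52.0 - 19.799 i$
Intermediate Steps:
$o{\left(P,m \right)} = -2$
$R = -30 + 7 i \sqrt{2}$ ($R = \sqrt{0 - 98} - 30 = \sqrt{-98} - 30 = 7 i \sqrt{2} - 30 = -30 + 7 i \sqrt{2} \approx -30.0 + 9.8995 i$)
$a = 4$
$o{\left(-18,6 \right)} \left(R + a\right) = - 2 \left(\left(-30 + 7 i \sqrt{2}\right) + 4\right) = - 2 \left(-26 + 7 i \sqrt{2}\right) = 52 - 14 i \sqrt{2}$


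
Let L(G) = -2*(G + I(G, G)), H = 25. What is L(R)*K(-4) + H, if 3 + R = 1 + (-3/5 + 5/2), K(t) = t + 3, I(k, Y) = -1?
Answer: 114/5 ≈ 22.800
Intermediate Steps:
K(t) = 3 + t
R = -⅒ (R = -3 + (1 + (-3/5 + 5/2)) = -3 + (1 + (-3*⅕ + 5*(½))) = -3 + (1 + (-⅗ + 5/2)) = -3 + (1 + 19/10) = -3 + 29/10 = -⅒ ≈ -0.10000)
L(G) = 2 - 2*G (L(G) = -2*(G - 1) = -2*(-1 + G) = 2 - 2*G)
L(R)*K(-4) + H = (2 - 2*(-⅒))*(3 - 4) + 25 = (2 + ⅕)*(-1) + 25 = (11/5)*(-1) + 25 = -11/5 + 25 = 114/5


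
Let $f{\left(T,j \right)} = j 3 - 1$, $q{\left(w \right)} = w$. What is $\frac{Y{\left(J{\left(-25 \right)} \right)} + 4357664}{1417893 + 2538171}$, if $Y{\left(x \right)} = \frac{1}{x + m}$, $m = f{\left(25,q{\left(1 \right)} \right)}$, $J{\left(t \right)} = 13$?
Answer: $\frac{65364961}{59340960} \approx 1.1015$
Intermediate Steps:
$f{\left(T,j \right)} = -1 + 3 j$ ($f{\left(T,j \right)} = 3 j - 1 = -1 + 3 j$)
$m = 2$ ($m = -1 + 3 \cdot 1 = -1 + 3 = 2$)
$Y{\left(x \right)} = \frac{1}{2 + x}$ ($Y{\left(x \right)} = \frac{1}{x + 2} = \frac{1}{2 + x}$)
$\frac{Y{\left(J{\left(-25 \right)} \right)} + 4357664}{1417893 + 2538171} = \frac{\frac{1}{2 + 13} + 4357664}{1417893 + 2538171} = \frac{\frac{1}{15} + 4357664}{3956064} = \left(\frac{1}{15} + 4357664\right) \frac{1}{3956064} = \frac{65364961}{15} \cdot \frac{1}{3956064} = \frac{65364961}{59340960}$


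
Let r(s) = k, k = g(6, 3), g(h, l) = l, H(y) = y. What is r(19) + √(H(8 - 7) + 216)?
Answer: 3 + √217 ≈ 17.731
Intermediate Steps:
k = 3
r(s) = 3
r(19) + √(H(8 - 7) + 216) = 3 + √((8 - 7) + 216) = 3 + √(1 + 216) = 3 + √217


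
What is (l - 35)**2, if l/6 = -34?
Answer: 57121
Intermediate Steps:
l = -204 (l = 6*(-34) = -204)
(l - 35)**2 = (-204 - 35)**2 = (-239)**2 = 57121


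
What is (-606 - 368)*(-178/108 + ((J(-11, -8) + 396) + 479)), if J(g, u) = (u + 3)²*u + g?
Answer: -17418529/27 ≈ -6.4513e+5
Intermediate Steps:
J(g, u) = g + u*(3 + u)² (J(g, u) = (3 + u)²*u + g = u*(3 + u)² + g = g + u*(3 + u)²)
(-606 - 368)*(-178/108 + ((J(-11, -8) + 396) + 479)) = (-606 - 368)*(-178/108 + (((-11 - 8*(3 - 8)²) + 396) + 479)) = -974*(-178*1/108 + (((-11 - 8*(-5)²) + 396) + 479)) = -974*(-89/54 + (((-11 - 8*25) + 396) + 479)) = -974*(-89/54 + (((-11 - 200) + 396) + 479)) = -974*(-89/54 + ((-211 + 396) + 479)) = -974*(-89/54 + (185 + 479)) = -974*(-89/54 + 664) = -974*35767/54 = -17418529/27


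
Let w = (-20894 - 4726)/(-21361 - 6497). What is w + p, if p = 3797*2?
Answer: 35263212/4643 ≈ 7594.9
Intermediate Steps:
w = 4270/4643 (w = -25620/(-27858) = -25620*(-1/27858) = 4270/4643 ≈ 0.91966)
p = 7594
w + p = 4270/4643 + 7594 = 35263212/4643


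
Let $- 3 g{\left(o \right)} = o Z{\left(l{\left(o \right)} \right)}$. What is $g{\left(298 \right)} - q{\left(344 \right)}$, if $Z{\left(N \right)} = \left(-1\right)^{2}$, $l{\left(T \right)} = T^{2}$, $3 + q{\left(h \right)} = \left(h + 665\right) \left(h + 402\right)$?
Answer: $- \frac{2258431}{3} \approx -7.5281 \cdot 10^{5}$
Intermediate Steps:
$q{\left(h \right)} = -3 + \left(402 + h\right) \left(665 + h\right)$ ($q{\left(h \right)} = -3 + \left(h + 665\right) \left(h + 402\right) = -3 + \left(665 + h\right) \left(402 + h\right) = -3 + \left(402 + h\right) \left(665 + h\right)$)
$Z{\left(N \right)} = 1$
$g{\left(o \right)} = - \frac{o}{3}$ ($g{\left(o \right)} = - \frac{o 1}{3} = - \frac{o}{3}$)
$g{\left(298 \right)} - q{\left(344 \right)} = \left(- \frac{1}{3}\right) 298 - \left(267327 + 344^{2} + 1067 \cdot 344\right) = - \frac{298}{3} - \left(267327 + 118336 + 367048\right) = - \frac{298}{3} - 752711 = - \frac{2258431}{3}$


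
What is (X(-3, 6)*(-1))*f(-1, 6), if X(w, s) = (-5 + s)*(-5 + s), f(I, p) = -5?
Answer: 5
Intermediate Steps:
X(w, s) = (-5 + s)²
(X(-3, 6)*(-1))*f(-1, 6) = ((-5 + 6)²*(-1))*(-5) = (1²*(-1))*(-5) = (1*(-1))*(-5) = -1*(-5) = 5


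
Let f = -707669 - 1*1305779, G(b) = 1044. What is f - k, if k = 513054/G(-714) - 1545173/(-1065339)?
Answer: -124440726352127/61789662 ≈ -2.0139e+6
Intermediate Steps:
f = -2013448 (f = -707669 - 1305779 = -2013448)
k = 30454977551/61789662 (k = 513054/1044 - 1545173/(-1065339) = 513054*(1/1044) - 1545173*(-1/1065339) = 28503/58 + 1545173/1065339 = 30454977551/61789662 ≈ 492.88)
f - k = -2013448 - 1*30454977551/61789662 = -2013448 - 30454977551/61789662 = -124440726352127/61789662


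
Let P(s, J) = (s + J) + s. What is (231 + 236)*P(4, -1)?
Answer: 3269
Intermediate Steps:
P(s, J) = J + 2*s (P(s, J) = (J + s) + s = J + 2*s)
(231 + 236)*P(4, -1) = (231 + 236)*(-1 + 2*4) = 467*(-1 + 8) = 467*7 = 3269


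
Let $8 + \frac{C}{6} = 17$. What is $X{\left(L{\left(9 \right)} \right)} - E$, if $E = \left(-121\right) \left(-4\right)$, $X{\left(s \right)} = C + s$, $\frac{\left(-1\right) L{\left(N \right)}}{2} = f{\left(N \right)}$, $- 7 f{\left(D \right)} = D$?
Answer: $- \frac{2992}{7} \approx -427.43$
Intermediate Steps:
$f{\left(D \right)} = - \frac{D}{7}$
$C = 54$ ($C = -48 + 6 \cdot 17 = -48 + 102 = 54$)
$L{\left(N \right)} = \frac{2 N}{7}$ ($L{\left(N \right)} = - 2 \left(- \frac{N}{7}\right) = \frac{2 N}{7}$)
$X{\left(s \right)} = 54 + s$
$E = 484$
$X{\left(L{\left(9 \right)} \right)} - E = \left(54 + \frac{2}{7} \cdot 9\right) - 484 = \left(54 + \frac{18}{7}\right) - 484 = \frac{396}{7} - 484 = - \frac{2992}{7}$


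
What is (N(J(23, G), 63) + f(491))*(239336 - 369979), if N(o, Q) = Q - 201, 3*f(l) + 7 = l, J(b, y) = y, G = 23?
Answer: -9145010/3 ≈ -3.0483e+6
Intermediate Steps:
f(l) = -7/3 + l/3
N(o, Q) = -201 + Q
(N(J(23, G), 63) + f(491))*(239336 - 369979) = ((-201 + 63) + (-7/3 + (1/3)*491))*(239336 - 369979) = (-138 + (-7/3 + 491/3))*(-130643) = (-138 + 484/3)*(-130643) = (70/3)*(-130643) = -9145010/3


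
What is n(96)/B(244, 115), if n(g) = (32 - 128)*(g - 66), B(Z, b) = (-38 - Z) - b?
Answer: 2880/397 ≈ 7.2544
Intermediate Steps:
B(Z, b) = -38 - Z - b
n(g) = 6336 - 96*g (n(g) = -96*(-66 + g) = 6336 - 96*g)
n(96)/B(244, 115) = (6336 - 96*96)/(-38 - 1*244 - 1*115) = (6336 - 9216)/(-38 - 244 - 115) = -2880/(-397) = -2880*(-1/397) = 2880/397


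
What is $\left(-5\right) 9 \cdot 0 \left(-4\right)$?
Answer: $0$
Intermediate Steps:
$\left(-5\right) 9 \cdot 0 \left(-4\right) = \left(-45\right) 0 = 0$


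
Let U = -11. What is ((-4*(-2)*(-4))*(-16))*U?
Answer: -5632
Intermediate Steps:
((-4*(-2)*(-4))*(-16))*U = ((-4*(-2)*(-4))*(-16))*(-11) = ((8*(-4))*(-16))*(-11) = -32*(-16)*(-11) = 512*(-11) = -5632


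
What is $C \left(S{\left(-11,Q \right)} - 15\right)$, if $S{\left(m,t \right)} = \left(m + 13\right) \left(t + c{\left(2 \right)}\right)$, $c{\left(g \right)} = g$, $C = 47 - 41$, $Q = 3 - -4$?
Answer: $18$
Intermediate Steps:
$Q = 7$ ($Q = 3 + 4 = 7$)
$C = 6$
$S{\left(m,t \right)} = \left(2 + t\right) \left(13 + m\right)$ ($S{\left(m,t \right)} = \left(m + 13\right) \left(t + 2\right) = \left(13 + m\right) \left(2 + t\right) = \left(2 + t\right) \left(13 + m\right)$)
$C \left(S{\left(-11,Q \right)} - 15\right) = 6 \left(\left(26 + 2 \left(-11\right) + 13 \cdot 7 - 77\right) - 15\right) = 6 \left(\left(26 - 22 + 91 - 77\right) - 15\right) = 6 \left(18 - 15\right) = 6 \cdot 3 = 18$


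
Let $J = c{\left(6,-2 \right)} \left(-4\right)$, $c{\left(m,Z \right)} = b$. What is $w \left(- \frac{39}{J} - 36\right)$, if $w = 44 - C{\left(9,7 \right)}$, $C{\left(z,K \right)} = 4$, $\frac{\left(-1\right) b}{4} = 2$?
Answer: $- \frac{5955}{4} \approx -1488.8$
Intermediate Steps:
$b = -8$ ($b = \left(-4\right) 2 = -8$)
$c{\left(m,Z \right)} = -8$
$w = 40$ ($w = 44 - 4 = 40$)
$J = 32$ ($J = \left(-8\right) \left(-4\right) = 32$)
$w \left(- \frac{39}{J} - 36\right) = 40 \left(- \frac{39}{32} - 36\right) = 40 \left(- \frac{1191}{32}\right) = - \frac{5955}{4}$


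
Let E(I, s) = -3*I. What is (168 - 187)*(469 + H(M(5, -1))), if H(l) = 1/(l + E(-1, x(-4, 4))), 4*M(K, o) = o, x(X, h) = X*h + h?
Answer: -98097/11 ≈ -8917.9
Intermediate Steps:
x(X, h) = h + X*h
M(K, o) = o/4
H(l) = 1/(3 + l) (H(l) = 1/(l - 3*(-1)) = 1/(l + 3) = 1/(3 + l))
(168 - 187)*(469 + H(M(5, -1))) = (168 - 187)*(469 + 1/(3 + (¼)*(-1))) = -19*(469 + 1/(3 - ¼)) = -19*(469 + 1/(11/4)) = -19*(469 + 4/11) = -19*5163/11 = -98097/11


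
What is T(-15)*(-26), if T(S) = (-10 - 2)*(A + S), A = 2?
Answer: -4056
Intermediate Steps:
T(S) = -24 - 12*S (T(S) = (-10 - 2)*(2 + S) = -12*(2 + S) = -24 - 12*S)
T(-15)*(-26) = (-24 - 12*(-15))*(-26) = (-24 + 180)*(-26) = 156*(-26) = -4056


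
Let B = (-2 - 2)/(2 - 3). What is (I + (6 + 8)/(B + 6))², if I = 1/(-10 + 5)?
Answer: 36/25 ≈ 1.4400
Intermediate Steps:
B = 4 (B = -4/(-1) = -4*(-1) = 4)
I = -⅕ (I = 1/(-5) = -⅕ ≈ -0.20000)
(I + (6 + 8)/(B + 6))² = (-⅕ + (6 + 8)/(4 + 6))² = (-⅕ + 14/10)² = (-⅕ + 14*(⅒))² = (-⅕ + 7/5)² = (6/5)² = 36/25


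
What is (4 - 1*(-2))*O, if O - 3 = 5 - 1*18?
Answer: -60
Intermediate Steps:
O = -10 (O = 3 + (5 - 1*18) = 3 + (5 - 18) = 3 - 13 = -10)
(4 - 1*(-2))*O = (4 - 1*(-2))*(-10) = (4 + 2)*(-10) = 6*(-10) = -60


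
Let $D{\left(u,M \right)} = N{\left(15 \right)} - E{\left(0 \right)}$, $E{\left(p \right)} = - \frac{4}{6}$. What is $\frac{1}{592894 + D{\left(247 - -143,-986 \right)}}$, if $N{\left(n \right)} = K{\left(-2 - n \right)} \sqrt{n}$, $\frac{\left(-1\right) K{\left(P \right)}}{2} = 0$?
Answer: $\frac{3}{1778684} \approx 1.6866 \cdot 10^{-6}$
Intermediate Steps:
$K{\left(P \right)} = 0$ ($K{\left(P \right)} = \left(-2\right) 0 = 0$)
$E{\left(p \right)} = - \frac{2}{3}$ ($E{\left(p \right)} = \left(-4\right) \frac{1}{6} = - \frac{2}{3}$)
$N{\left(n \right)} = 0$ ($N{\left(n \right)} = 0 \sqrt{n} = 0$)
$D{\left(u,M \right)} = \frac{2}{3}$ ($D{\left(u,M \right)} = 0 - - \frac{2}{3} = 0 + \frac{2}{3} = \frac{2}{3}$)
$\frac{1}{592894 + D{\left(247 - -143,-986 \right)}} = \frac{1}{592894 + \frac{2}{3}} = \frac{1}{\frac{1778684}{3}} = \frac{3}{1778684}$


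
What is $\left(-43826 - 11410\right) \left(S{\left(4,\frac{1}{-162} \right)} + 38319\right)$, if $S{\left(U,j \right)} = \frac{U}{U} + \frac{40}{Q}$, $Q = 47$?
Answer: $- \frac{99484454880}{47} \approx -2.1167 \cdot 10^{9}$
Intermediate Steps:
$S{\left(U,j \right)} = \frac{87}{47}$ ($S{\left(U,j \right)} = \frac{U}{U} + \frac{40}{47} = 1 + 40 \cdot \frac{1}{47} = 1 + \frac{40}{47} = \frac{87}{47}$)
$\left(-43826 - 11410\right) \left(S{\left(4,\frac{1}{-162} \right)} + 38319\right) = \left(-43826 - 11410\right) \left(\frac{87}{47} + 38319\right) = \left(-55236\right) \frac{1801080}{47} = - \frac{99484454880}{47}$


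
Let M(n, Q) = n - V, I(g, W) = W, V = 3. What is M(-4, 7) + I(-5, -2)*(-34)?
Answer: 61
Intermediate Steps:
M(n, Q) = -3 + n (M(n, Q) = n - 1*3 = n - 3 = -3 + n)
M(-4, 7) + I(-5, -2)*(-34) = (-3 - 4) - 2*(-34) = -7 + 68 = 61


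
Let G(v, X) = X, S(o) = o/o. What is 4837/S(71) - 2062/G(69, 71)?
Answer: 341365/71 ≈ 4808.0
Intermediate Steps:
S(o) = 1
4837/S(71) - 2062/G(69, 71) = 4837/1 - 2062/71 = 4837*1 - 2062*1/71 = 4837 - 2062/71 = 341365/71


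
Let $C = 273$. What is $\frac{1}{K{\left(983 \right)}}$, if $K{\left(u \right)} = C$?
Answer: $\frac{1}{273} \approx 0.003663$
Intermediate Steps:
$K{\left(u \right)} = 273$
$\frac{1}{K{\left(983 \right)}} = \frac{1}{273}$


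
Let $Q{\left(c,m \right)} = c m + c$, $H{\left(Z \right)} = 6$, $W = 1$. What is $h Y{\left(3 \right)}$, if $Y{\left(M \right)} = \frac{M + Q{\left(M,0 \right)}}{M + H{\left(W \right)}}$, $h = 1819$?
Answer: $\frac{3638}{3} \approx 1212.7$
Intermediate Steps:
$Q{\left(c,m \right)} = c + c m$
$Y{\left(M \right)} = \frac{2 M}{6 + M}$ ($Y{\left(M \right)} = \frac{M + M \left(1 + 0\right)}{M + 6} = \frac{M + M 1}{6 + M} = \frac{M + M}{6 + M} = \frac{2 M}{6 + M}$)
$h Y{\left(3 \right)} = 1819 \cdot 2 \cdot 3 \frac{1}{6 + 3} = 1819 \cdot 2 \cdot 3 \cdot \frac{1}{9} = 1819 \cdot \frac{2}{3} = \frac{3638}{3}$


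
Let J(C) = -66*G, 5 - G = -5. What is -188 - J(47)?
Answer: 472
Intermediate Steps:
G = 10 (G = 5 - 1*(-5) = 5 + 5 = 10)
J(C) = -660 (J(C) = -66*10 = -660)
-188 - J(47) = -188 - 1*(-660) = -188 + 660 = 472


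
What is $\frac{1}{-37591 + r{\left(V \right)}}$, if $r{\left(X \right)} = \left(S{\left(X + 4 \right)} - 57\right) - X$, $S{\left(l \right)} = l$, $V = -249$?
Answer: $- \frac{1}{37644} \approx -2.6565 \cdot 10^{-5}$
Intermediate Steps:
$r{\left(X \right)} = -53$ ($r{\left(X \right)} = \left(\left(X + 4\right) - 57\right) - X = \left(\left(4 + X\right) - 57\right) - X = \left(-53 + X\right) - X = -53$)
$\frac{1}{-37591 + r{\left(V \right)}} = \frac{1}{-37591 - 53} = \frac{1}{-37644} = - \frac{1}{37644}$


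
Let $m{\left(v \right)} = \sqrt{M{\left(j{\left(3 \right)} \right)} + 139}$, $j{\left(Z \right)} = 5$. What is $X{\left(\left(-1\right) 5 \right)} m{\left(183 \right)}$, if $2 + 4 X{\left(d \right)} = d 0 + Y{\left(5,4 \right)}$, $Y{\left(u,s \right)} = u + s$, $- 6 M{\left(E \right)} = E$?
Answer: $\frac{7 \sqrt{4974}}{24} \approx 20.57$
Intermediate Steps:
$M{\left(E \right)} = - \frac{E}{6}$
$Y{\left(u,s \right)} = s + u$
$X{\left(d \right)} = \frac{7}{4}$ ($X{\left(d \right)} = - \frac{1}{2} + \frac{d 0 + \left(4 + 5\right)}{4} = - \frac{1}{2} + \frac{0 + 9}{4} = - \frac{1}{2} + \frac{1}{4} \cdot 9 = - \frac{1}{2} + \frac{9}{4} = \frac{7}{4}$)
$m{\left(v \right)} = \frac{\sqrt{4974}}{6}$ ($m{\left(v \right)} = \sqrt{\left(- \frac{1}{6}\right) 5 + 139} = \sqrt{- \frac{5}{6} + 139} = \sqrt{\frac{829}{6}} = \frac{\sqrt{4974}}{6}$)
$X{\left(\left(-1\right) 5 \right)} m{\left(183 \right)} = \frac{7 \frac{\sqrt{4974}}{6}}{4} = \frac{7 \sqrt{4974}}{24}$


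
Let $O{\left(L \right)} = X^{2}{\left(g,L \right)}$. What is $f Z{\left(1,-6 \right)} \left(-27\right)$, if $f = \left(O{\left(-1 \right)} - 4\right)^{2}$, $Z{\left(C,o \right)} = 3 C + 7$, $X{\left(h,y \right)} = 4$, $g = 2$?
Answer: $-38880$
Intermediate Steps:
$Z{\left(C,o \right)} = 7 + 3 C$
$O{\left(L \right)} = 16$ ($O{\left(L \right)} = 4^{2} = 16$)
$f = 144$ ($f = \left(16 - 4\right)^{2} = 12^{2} = 144$)
$f Z{\left(1,-6 \right)} \left(-27\right) = 144 \left(7 + 3 \cdot 1\right) \left(-27\right) = 144 \left(7 + 3\right) \left(-27\right) = 144 \cdot 10 \left(-27\right) = 1440 \left(-27\right) = -38880$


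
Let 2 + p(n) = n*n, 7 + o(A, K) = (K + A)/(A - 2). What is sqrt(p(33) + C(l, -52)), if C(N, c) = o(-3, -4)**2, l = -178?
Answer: sqrt(27959)/5 ≈ 33.442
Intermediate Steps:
o(A, K) = -7 + (A + K)/(-2 + A) (o(A, K) = -7 + (K + A)/(A - 2) = -7 + (A + K)/(-2 + A))
p(n) = -2 + n**2 (p(n) = -2 + n*n = -2 + n**2)
C(N, c) = 784/25 (C(N, c) = ((14 - 4 - 6*(-3))/(-2 - 3))**2 = ((14 - 4 + 18)/(-5))**2 = (-1/5*28)**2 = (-28/5)**2 = 784/25)
sqrt(p(33) + C(l, -52)) = sqrt((-2 + 33**2) + 784/25) = sqrt((-2 + 1089) + 784/25) = sqrt(1087 + 784/25) = sqrt(27959/25) = sqrt(27959)/5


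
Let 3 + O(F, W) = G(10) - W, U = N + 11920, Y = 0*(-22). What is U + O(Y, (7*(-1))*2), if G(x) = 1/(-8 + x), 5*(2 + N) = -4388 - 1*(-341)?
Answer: 111201/10 ≈ 11120.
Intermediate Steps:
Y = 0
N = -4057/5 (N = -2 + (-4388 - 1*(-341))/5 = -2 + (-4388 + 341)/5 = -2 + (⅕)*(-4047) = -2 - 4047/5 = -4057/5 ≈ -811.40)
U = 55543/5 (U = -4057/5 + 11920 = 55543/5 ≈ 11109.)
O(F, W) = -5/2 - W (O(F, W) = -3 + (1/(-8 + 10) - W) = -3 + (1/2 - W) = -3 + (½ - W) = -5/2 - W)
U + O(Y, (7*(-1))*2) = 55543/5 + (-5/2 - 7*(-1)*2) = 55543/5 + (-5/2 - (-7)*2) = 55543/5 + (-5/2 - 1*(-14)) = 55543/5 + (-5/2 + 14) = 55543/5 + 23/2 = 111201/10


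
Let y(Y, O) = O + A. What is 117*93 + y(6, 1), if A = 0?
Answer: 10882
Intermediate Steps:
y(Y, O) = O (y(Y, O) = O + 0 = O)
117*93 + y(6, 1) = 117*93 + 1 = 10881 + 1 = 10882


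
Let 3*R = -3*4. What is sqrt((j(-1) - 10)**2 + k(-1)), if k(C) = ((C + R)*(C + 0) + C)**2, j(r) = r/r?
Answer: sqrt(97) ≈ 9.8489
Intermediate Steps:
R = -4 (R = (-3*4)/3 = (1/3)*(-12) = -4)
j(r) = 1
k(C) = (C + C*(-4 + C))**2 (k(C) = ((C - 4)*(C + 0) + C)**2 = ((-4 + C)*C + C)**2 = (C*(-4 + C) + C)**2 = (C + C*(-4 + C))**2)
sqrt((j(-1) - 10)**2 + k(-1)) = sqrt((1 - 10)**2 + (-1)**2*(-3 - 1)**2) = sqrt((-9)**2 + 1*(-4)**2) = sqrt(81 + 1*16) = sqrt(81 + 16) = sqrt(97)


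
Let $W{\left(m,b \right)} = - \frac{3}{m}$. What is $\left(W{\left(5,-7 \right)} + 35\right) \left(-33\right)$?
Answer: $- \frac{5676}{5} \approx -1135.2$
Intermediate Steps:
$W{\left(m,b \right)} = - \frac{3}{m}$
$\left(W{\left(5,-7 \right)} + 35\right) \left(-33\right) = \left(- \frac{3}{5} + 35\right) \left(-33\right) = \frac{172}{5} \left(-33\right) = - \frac{5676}{5}$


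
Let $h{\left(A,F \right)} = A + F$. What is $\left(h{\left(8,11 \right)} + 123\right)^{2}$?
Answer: $20164$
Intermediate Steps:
$\left(h{\left(8,11 \right)} + 123\right)^{2} = \left(\left(8 + 11\right) + 123\right)^{2} = \left(19 + 123\right)^{2} = 142^{2} = 20164$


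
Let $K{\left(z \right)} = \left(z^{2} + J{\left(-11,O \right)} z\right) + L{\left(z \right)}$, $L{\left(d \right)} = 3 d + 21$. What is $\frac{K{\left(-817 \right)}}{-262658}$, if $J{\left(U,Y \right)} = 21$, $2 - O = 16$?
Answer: $- \frac{323951}{131329} \approx -2.4667$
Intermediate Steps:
$O = -14$ ($O = 2 - 16 = -14$)
$L{\left(d \right)} = 21 + 3 d$
$K{\left(z \right)} = 21 + z^{2} + 24 z$ ($K{\left(z \right)} = \left(z^{2} + 21 z\right) + \left(21 + 3 z\right) = 21 + z^{2} + 24 z$)
$\frac{K{\left(-817 \right)}}{-262658} = \frac{21 + \left(-817\right)^{2} + 24 \left(-817\right)}{-262658} = \left(21 + 667489 - 19608\right) \left(- \frac{1}{262658}\right) = 647902 \left(- \frac{1}{262658}\right) = - \frac{323951}{131329}$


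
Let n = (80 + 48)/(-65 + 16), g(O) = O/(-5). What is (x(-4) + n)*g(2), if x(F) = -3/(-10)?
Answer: 1133/1225 ≈ 0.92490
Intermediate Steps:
g(O) = -O/5 (g(O) = O*(-⅕) = -O/5)
x(F) = 3/10 (x(F) = -3*(-⅒) = 3/10)
n = -128/49 (n = 128/(-49) = 128*(-1/49) = -128/49 ≈ -2.6122)
(x(-4) + n)*g(2) = (3/10 - 128/49)*(-⅕*2) = -1133/490*(-⅖) = 1133/1225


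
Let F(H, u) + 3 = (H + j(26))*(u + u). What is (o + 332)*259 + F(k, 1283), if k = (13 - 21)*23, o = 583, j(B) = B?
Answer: -168446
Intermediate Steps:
k = -184 (k = -8*23 = -184)
F(H, u) = -3 + 2*u*(26 + H) (F(H, u) = -3 + (H + 26)*(u + u) = -3 + (26 + H)*(2*u) = -3 + 2*u*(26 + H))
(o + 332)*259 + F(k, 1283) = (583 + 332)*259 + (-3 + 52*1283 + 2*(-184)*1283) = 915*259 + (-3 + 66716 - 472144) = 236985 - 405431 = -168446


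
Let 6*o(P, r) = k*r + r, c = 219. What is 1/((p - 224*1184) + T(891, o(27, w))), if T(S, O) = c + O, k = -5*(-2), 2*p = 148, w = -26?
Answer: -3/794912 ≈ -3.7740e-6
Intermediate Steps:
p = 74 (p = (1/2)*148 = 74)
k = 10
o(P, r) = 11*r/6 (o(P, r) = (10*r + r)/6 = (11*r)/6 = 11*r/6)
T(S, O) = 219 + O
1/((p - 224*1184) + T(891, o(27, w))) = 1/((74 - 224*1184) + (219 + (11/6)*(-26))) = 1/((74 - 265216) + (219 - 143/3)) = 1/(-265142 + 514/3) = 1/(-794912/3) = -3/794912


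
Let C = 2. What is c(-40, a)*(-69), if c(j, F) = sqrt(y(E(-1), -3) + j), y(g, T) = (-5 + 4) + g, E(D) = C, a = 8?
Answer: -69*I*sqrt(39) ≈ -430.9*I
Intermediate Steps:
E(D) = 2
y(g, T) = -1 + g
c(j, F) = sqrt(1 + j) (c(j, F) = sqrt((-1 + 2) + j) = sqrt(1 + j))
c(-40, a)*(-69) = sqrt(1 - 40)*(-69) = sqrt(-39)*(-69) = (I*sqrt(39))*(-69) = -69*I*sqrt(39)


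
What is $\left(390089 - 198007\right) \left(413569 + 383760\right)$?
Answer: $153152548978$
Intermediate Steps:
$\left(390089 - 198007\right) \left(413569 + 383760\right) = 192082 \cdot 797329 = 153152548978$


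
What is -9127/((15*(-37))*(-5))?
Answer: -9127/2775 ≈ -3.2890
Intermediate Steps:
-9127/((15*(-37))*(-5)) = -9127/((-555*(-5))) = -9127/2775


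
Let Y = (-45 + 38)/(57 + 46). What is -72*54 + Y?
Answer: -400471/103 ≈ -3888.1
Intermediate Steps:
Y = -7/103 ≈ -0.067961
-72*54 + Y = -72*54 - 7/103 = -3888 - 7/103 = -400471/103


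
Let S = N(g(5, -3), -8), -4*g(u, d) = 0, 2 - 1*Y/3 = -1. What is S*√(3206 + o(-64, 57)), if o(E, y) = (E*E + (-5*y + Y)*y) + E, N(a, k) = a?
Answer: 0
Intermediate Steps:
Y = 9 (Y = 6 - 3*(-1) = 6 + 3 = 9)
g(u, d) = 0 (g(u, d) = -¼*0 = 0)
o(E, y) = E + E² + y*(9 - 5*y) (o(E, y) = (E*E + (-5*y + 9)*y) + E = (E² + (9 - 5*y)*y) + E = (E² + y*(9 - 5*y)) + E = E + E² + y*(9 - 5*y))
S = 0
S*√(3206 + o(-64, 57)) = 0*√(3206 + (-64 + (-64)² - 5*57² + 9*57)) = 0*√(3206 + (-64 + 4096 - 5*3249 + 513)) = 0*√(3206 + (-64 + 4096 - 16245 + 513)) = 0*√(3206 - 11700) = 0*√(-8494) = 0*(I*√8494) = 0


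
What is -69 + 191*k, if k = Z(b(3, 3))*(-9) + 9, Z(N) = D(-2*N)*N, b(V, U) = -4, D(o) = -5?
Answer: -32730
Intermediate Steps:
Z(N) = -5*N
k = -171 (k = -5*(-4)*(-9) + 9 = 20*(-9) + 9 = -180 + 9 = -171)
-69 + 191*k = -69 + 191*(-171) = -69 - 32661 = -32730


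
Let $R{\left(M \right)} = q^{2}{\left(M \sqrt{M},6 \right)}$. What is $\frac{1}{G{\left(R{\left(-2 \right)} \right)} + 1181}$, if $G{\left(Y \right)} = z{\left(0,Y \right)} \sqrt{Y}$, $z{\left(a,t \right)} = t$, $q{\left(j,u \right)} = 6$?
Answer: $\frac{1}{1397} \approx 0.00071582$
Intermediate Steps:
$R{\left(M \right)} = 36$ ($R{\left(M \right)} = 6^{2} = 36$)
$G{\left(Y \right)} = Y^{\frac{3}{2}}$ ($G{\left(Y \right)} = Y \sqrt{Y} = Y^{\frac{3}{2}}$)
$\frac{1}{G{\left(R{\left(-2 \right)} \right)} + 1181} = \frac{1}{36^{\frac{3}{2}} + 1181} = \frac{1}{216 + 1181} = \frac{1}{1397}$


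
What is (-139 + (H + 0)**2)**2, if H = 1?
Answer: 19044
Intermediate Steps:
(-139 + (H + 0)**2)**2 = (-139 + (1 + 0)**2)**2 = (-139 + 1**2)**2 = (-139 + 1)**2 = (-138)**2 = 19044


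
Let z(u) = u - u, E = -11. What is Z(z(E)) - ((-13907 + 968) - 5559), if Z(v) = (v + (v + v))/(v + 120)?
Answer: 18498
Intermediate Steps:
z(u) = 0
Z(v) = 3*v/(120 + v) (Z(v) = (v + 2*v)/(120 + v) = (3*v)/(120 + v) = 3*v/(120 + v))
Z(z(E)) - ((-13907 + 968) - 5559) = 3*0/(120 + 0) - ((-13907 + 968) - 5559) = 3*0/120 - (-12939 - 5559) = 3*0*(1/120) - 1*(-18498) = 0 + 18498 = 18498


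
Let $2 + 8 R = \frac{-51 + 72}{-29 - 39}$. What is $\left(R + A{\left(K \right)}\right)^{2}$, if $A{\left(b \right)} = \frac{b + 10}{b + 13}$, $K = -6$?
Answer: $\frac{1159929}{14500864} \approx 0.07999$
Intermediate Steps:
$A{\left(b \right)} = \frac{10 + b}{13 + b}$
$R = - \frac{157}{544}$ ($R = - \frac{1}{4} + \frac{\left(-51 + 72\right) \frac{1}{-29 - 39}}{8} = - \frac{1}{4} + \frac{21 \frac{1}{-68}}{8} = - \frac{1}{4} + \frac{21 \left(- \frac{1}{68}\right)}{8} = - \frac{1}{4} + \frac{1}{8} \left(- \frac{21}{68}\right) = - \frac{1}{4} - \frac{21}{544} = - \frac{157}{544} \approx -0.2886$)
$\left(R + A{\left(K \right)}\right)^{2} = \left(- \frac{157}{544} + \frac{10 - 6}{13 - 6}\right)^{2} = \left(- \frac{157}{544} + \frac{1}{7} \cdot 4\right)^{2} = \left(- \frac{157}{544} + \frac{4}{7}\right)^{2} = \left(\frac{1077}{3808}\right)^{2} = \frac{1159929}{14500864}$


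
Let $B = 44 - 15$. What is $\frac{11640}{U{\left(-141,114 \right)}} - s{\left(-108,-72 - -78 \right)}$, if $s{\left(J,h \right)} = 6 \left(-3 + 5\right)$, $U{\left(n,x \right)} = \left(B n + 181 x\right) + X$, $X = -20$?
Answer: $- \frac{37332}{3305} \approx -11.296$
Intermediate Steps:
$B = 29$ ($B = 44 - 15 = 29$)
$U{\left(n,x \right)} = -20 + 29 n + 181 x$ ($U{\left(n,x \right)} = \left(29 n + 181 x\right) - 20 = -20 + 29 n + 181 x$)
$s{\left(J,h \right)} = 12$ ($s{\left(J,h \right)} = 6 \cdot 2 = 12$)
$\frac{11640}{U{\left(-141,114 \right)}} - s{\left(-108,-72 - -78 \right)} = \frac{11640}{-20 + 29 \left(-141\right) + 181 \cdot 114} - 12 = \frac{11640}{-20 - 4089 + 20634} - 12 = \frac{11640}{16525} - 12 = 11640 \cdot \frac{1}{16525} - 12 = \frac{2328}{3305} - 12 = - \frac{37332}{3305}$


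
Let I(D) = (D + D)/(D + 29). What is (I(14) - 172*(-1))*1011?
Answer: 7505664/43 ≈ 1.7455e+5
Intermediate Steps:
I(D) = 2*D/(29 + D) (I(D) = (2*D)/(29 + D) = 2*D/(29 + D))
(I(14) - 172*(-1))*1011 = (2*14/(29 + 14) - 172*(-1))*1011 = (2*14/43 + 172)*1011 = (2*14*(1/43) + 172)*1011 = (28/43 + 172)*1011 = (7424/43)*1011 = 7505664/43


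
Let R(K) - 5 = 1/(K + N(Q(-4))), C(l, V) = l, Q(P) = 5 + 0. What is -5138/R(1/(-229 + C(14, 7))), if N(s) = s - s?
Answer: 367/15 ≈ 24.467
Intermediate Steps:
Q(P) = 5
N(s) = 0
R(K) = 5 + 1/K (R(K) = 5 + 1/(K + 0) = 5 + 1/K)
-5138/R(1/(-229 + C(14, 7))) = -5138/(5 + 1/(1/(-229 + 14))) = -5138/(5 + 1/(1/(-215))) = -5138/(5 + 1/(-1/215)) = -5138/(5 - 215) = -5138/(-210) = -5138*(-1/210) = 367/15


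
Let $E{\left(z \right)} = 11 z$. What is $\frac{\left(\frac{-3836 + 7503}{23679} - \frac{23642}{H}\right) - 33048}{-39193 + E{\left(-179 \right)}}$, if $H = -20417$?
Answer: $\frac{15976557829807}{19899939434166} \approx 0.80285$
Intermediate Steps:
$\frac{\left(\frac{-3836 + 7503}{23679} - \frac{23642}{H}\right) - 33048}{-39193 + E{\left(-179 \right)}} = \frac{\left(\frac{-3836 + 7503}{23679} - \frac{23642}{-20417}\right) - 33048}{-39193 + 11 \left(-179\right)} = \frac{\left(3667 \cdot \frac{1}{23679} - - \frac{23642}{20417}\right) - 33048}{-39193 - 1969} = \frac{\left(\frac{3667}{23679} + \frac{23642}{20417}\right) - 33048}{-41162} = \left(\frac{634688057}{483454143} - 33048\right) \left(- \frac{1}{41162}\right) = \left(- \frac{15976557829807}{483454143}\right) \left(- \frac{1}{41162}\right) = \frac{15976557829807}{19899939434166}$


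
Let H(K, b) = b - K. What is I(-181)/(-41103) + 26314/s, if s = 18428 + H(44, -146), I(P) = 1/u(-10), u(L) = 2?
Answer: 1081575223/749636514 ≈ 1.4428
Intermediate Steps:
I(P) = ½ (I(P) = 1/2 = ½)
s = 18238 (s = 18428 + (-146 - 1*44) = 18428 + (-146 - 44) = 18428 - 190 = 18238)
I(-181)/(-41103) + 26314/s = (½)/(-41103) + 26314/18238 = (½)*(-1/41103) + 26314*(1/18238) = -1/82206 + 13157/9119 = 1081575223/749636514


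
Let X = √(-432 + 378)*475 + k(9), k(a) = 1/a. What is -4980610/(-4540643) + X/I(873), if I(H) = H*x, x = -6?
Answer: 234791375977/214054992306 - 475*I*√6/1746 ≈ 1.0969 - 0.66638*I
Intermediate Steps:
I(H) = -6*H (I(H) = H*(-6) = -6*H)
X = ⅑ + 1425*I*√6 (X = √(-432 + 378)*475 + 1/9 = √(-54)*475 + ⅑ = (3*I*√6)*475 + ⅑ = 1425*I*√6 + ⅑ = ⅑ + 1425*I*√6 ≈ 0.11111 + 3490.5*I)
-4980610/(-4540643) + X/I(873) = -4980610/(-4540643) + (⅑ + 1425*I*√6)/((-6*873)) = -4980610*(-1/4540643) + (⅑ + 1425*I*√6)/(-5238) = 4980610/4540643 + (⅑ + 1425*I*√6)*(-1/5238) = 4980610/4540643 + (-1/47142 - 475*I*√6/1746) = 234791375977/214054992306 - 475*I*√6/1746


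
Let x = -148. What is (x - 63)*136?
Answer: -28696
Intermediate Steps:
(x - 63)*136 = (-148 - 63)*136 = -211*136 = -28696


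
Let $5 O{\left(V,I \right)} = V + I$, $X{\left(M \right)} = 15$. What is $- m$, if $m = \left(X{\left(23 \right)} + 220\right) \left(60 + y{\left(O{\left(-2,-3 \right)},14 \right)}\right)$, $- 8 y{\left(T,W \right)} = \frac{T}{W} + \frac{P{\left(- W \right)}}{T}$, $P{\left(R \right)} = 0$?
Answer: $- \frac{1579435}{112} \approx -14102.0$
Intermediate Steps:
$O{\left(V,I \right)} = \frac{I}{5} + \frac{V}{5}$ ($O{\left(V,I \right)} = \frac{V + I}{5} = \frac{I + V}{5} = \frac{I}{5} + \frac{V}{5}$)
$y{\left(T,W \right)} = - \frac{T}{8 W}$ ($y{\left(T,W \right)} = - \frac{\frac{T}{W} + \frac{0}{T}}{8} = - \frac{\frac{T}{W} + 0}{8} = - \frac{T \frac{1}{W}}{8} = - \frac{T}{8 W}$)
$m = \frac{1579435}{112}$ ($m = \left(15 + 220\right) \left(60 - \frac{\frac{1}{5} \left(-3\right) + \frac{1}{5} \left(-2\right)}{8 \cdot 14}\right) = 235 \left(60 - \frac{1}{8} \left(- \frac{3}{5} - \frac{2}{5}\right) \frac{1}{14}\right) = 235 \left(60 - \left(- \frac{1}{8}\right) \frac{1}{14}\right) = 235 \left(60 + \frac{1}{112}\right) = 235 \cdot \frac{6721}{112} = \frac{1579435}{112} \approx 14102.0$)
$- m = \left(-1\right) \frac{1579435}{112} = - \frac{1579435}{112}$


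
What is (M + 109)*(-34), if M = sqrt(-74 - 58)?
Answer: -3706 - 68*I*sqrt(33) ≈ -3706.0 - 390.63*I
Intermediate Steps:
M = 2*I*sqrt(33) (M = sqrt(-132) = 2*I*sqrt(33) ≈ 11.489*I)
(M + 109)*(-34) = (2*I*sqrt(33) + 109)*(-34) = (109 + 2*I*sqrt(33))*(-34) = -3706 - 68*I*sqrt(33)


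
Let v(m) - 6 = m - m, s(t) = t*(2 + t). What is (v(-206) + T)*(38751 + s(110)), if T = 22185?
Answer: 1133316561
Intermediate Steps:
v(m) = 6 (v(m) = 6 + (m - m) = 6 + 0 = 6)
(v(-206) + T)*(38751 + s(110)) = (6 + 22185)*(38751 + 110*(2 + 110)) = 22191*(38751 + 110*112) = 22191*(38751 + 12320) = 22191*51071 = 1133316561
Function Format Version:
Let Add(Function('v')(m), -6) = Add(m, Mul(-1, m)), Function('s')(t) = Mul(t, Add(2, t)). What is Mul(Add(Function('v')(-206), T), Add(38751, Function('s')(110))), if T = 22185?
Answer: 1133316561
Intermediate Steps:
Function('v')(m) = 6 (Function('v')(m) = Add(6, Add(m, Mul(-1, m))) = Add(6, 0) = 6)
Mul(Add(Function('v')(-206), T), Add(38751, Function('s')(110))) = Mul(Add(6, 22185), Add(38751, Mul(110, Add(2, 110)))) = Mul(22191, Add(38751, Mul(110, 112))) = Mul(22191, Add(38751, 12320)) = Mul(22191, 51071) = 1133316561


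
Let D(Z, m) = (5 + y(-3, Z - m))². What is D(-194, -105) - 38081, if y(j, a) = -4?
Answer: -38080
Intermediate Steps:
D(Z, m) = 1 (D(Z, m) = (5 - 4)² = 1² = 1)
D(-194, -105) - 38081 = 1 - 38081 = -38080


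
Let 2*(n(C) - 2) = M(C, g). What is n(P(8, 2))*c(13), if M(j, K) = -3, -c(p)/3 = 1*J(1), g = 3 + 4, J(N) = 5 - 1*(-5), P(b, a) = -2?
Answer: -15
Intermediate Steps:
J(N) = 10 (J(N) = 5 + 5 = 10)
g = 7
c(p) = -30 (c(p) = -3*10 = -30)
n(C) = ½ (n(C) = 2 + (½)*(-3) = 2 - 3/2 = ½)
n(P(8, 2))*c(13) = (½)*(-30) = -15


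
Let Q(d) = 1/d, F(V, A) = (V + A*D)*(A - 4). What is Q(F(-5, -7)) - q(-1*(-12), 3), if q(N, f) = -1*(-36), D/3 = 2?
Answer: -18611/517 ≈ -35.998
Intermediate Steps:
D = 6 (D = 3*2 = 6)
q(N, f) = 36
F(V, A) = (-4 + A)*(V + 6*A) (F(V, A) = (V + A*6)*(A - 4) = (V + 6*A)*(-4 + A) = (-4 + A)*(V + 6*A))
Q(F(-5, -7)) - q(-1*(-12), 3) = 1/(-24*(-7) - 4*(-5) + 6*(-7)² - 7*(-5)) - 1*36 = 1/(168 + 20 + 6*49 + 35) - 36 = 1/(168 + 20 + 294 + 35) - 36 = 1/517 - 36 = -18611/517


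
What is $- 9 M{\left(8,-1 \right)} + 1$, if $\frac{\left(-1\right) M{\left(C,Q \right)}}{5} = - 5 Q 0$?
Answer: $1$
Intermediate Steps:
$M{\left(C,Q \right)} = 0$ ($M{\left(C,Q \right)} = - 5 - 5 Q 0 = \left(-5\right) 0 = 0$)
$- 9 M{\left(8,-1 \right)} + 1 = \left(-9\right) 0 + 1 = 0 + 1 = 1$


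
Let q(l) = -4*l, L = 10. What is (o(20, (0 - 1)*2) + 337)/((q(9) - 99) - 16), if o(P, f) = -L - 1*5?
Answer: -322/151 ≈ -2.1325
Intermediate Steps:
o(P, f) = -15 (o(P, f) = -1*10 - 1*5 = -10 - 5 = -15)
(o(20, (0 - 1)*2) + 337)/((q(9) - 99) - 16) = (-15 + 337)/((-4*9 - 99) - 16) = 322/((-36 - 99) - 16) = 322/(-135 - 16) = 322/(-151) = 322*(-1/151) = -322/151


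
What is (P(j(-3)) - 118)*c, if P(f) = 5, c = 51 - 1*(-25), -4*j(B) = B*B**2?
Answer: -8588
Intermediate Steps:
j(B) = -B**3/4 (j(B) = -B*B**2/4 = -B**3/4)
c = 76 (c = 51 + 25 = 76)
(P(j(-3)) - 118)*c = (5 - 118)*76 = -113*76 = -8588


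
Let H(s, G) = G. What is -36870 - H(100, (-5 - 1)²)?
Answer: -36906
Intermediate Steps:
-36870 - H(100, (-5 - 1)²) = -36870 - (-5 - 1)² = -36870 - 1*(-6)² = -36870 - 1*36 = -36870 - 36 = -36906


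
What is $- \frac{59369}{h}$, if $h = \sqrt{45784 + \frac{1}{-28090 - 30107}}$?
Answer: $- \frac{59369 \sqrt{155065408741059}}{2664491447} \approx -277.46$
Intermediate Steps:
$h = \frac{\sqrt{155065408741059}}{58197}$ ($h = \sqrt{45784 + \frac{1}{-58197}} = \sqrt{45784 - \frac{1}{58197}} = \sqrt{\frac{2664491447}{58197}} = \frac{\sqrt{155065408741059}}{58197} \approx 213.97$)
$- \frac{59369}{h} = - \frac{59369}{\frac{1}{58197} \sqrt{155065408741059}} = - 59369 \frac{\sqrt{155065408741059}}{2664491447} = - \frac{59369 \sqrt{155065408741059}}{2664491447}$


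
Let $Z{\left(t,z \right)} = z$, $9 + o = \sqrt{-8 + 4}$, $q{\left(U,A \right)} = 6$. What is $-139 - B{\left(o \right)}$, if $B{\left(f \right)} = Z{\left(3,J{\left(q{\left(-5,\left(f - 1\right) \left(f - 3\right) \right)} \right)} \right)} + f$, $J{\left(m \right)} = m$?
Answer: $-136 - 2 i \approx -136.0 - 2.0 i$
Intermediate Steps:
$o = -9 + 2 i$ ($o = -9 + \sqrt{-8 + 4} = -9 + \sqrt{-4} = -9 + 2 i \approx -9.0 + 2.0 i$)
$B{\left(f \right)} = 6 + f$
$-139 - B{\left(o \right)} = -139 - \left(6 - \left(9 - 2 i\right)\right) = -139 - \left(-3 + 2 i\right) = -139 + \left(3 - 2 i\right) = -136 - 2 i$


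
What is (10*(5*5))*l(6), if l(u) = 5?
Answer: 1250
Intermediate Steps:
(10*(5*5))*l(6) = (10*(5*5))*5 = (10*25)*5 = 250*5 = 1250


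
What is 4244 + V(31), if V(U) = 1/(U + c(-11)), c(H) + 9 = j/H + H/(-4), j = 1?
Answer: 4604784/1085 ≈ 4244.0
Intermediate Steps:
c(H) = -9 + 1/H - H/4 (c(H) = -9 + (1/H + H/(-4)) = -9 + (1/H + H*(-¼)) = -9 + (1/H - H/4) = -9 + 1/H - H/4)
V(U) = 1/(-279/44 + U) (V(U) = 1/(U + (-9 + 1/(-11) - ¼*(-11))) = 1/(U + (-9 - 1/11 + 11/4)) = 1/(U - 279/44) = 1/(-279/44 + U))
4244 + V(31) = 4244 + 44/(-279 + 44*31) = 4244 + 44/(-279 + 1364) = 4244 + 44/1085 = 4604784/1085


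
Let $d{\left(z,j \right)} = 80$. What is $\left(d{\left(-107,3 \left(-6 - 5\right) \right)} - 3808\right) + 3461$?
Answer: $-267$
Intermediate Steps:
$\left(d{\left(-107,3 \left(-6 - 5\right) \right)} - 3808\right) + 3461 = \left(80 - 3808\right) + 3461 = -3728 + 3461 = -267$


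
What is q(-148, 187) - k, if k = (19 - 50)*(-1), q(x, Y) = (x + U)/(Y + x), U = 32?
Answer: -1325/39 ≈ -33.974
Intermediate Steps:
q(x, Y) = (32 + x)/(Y + x) (q(x, Y) = (x + 32)/(Y + x) = (32 + x)/(Y + x))
k = 31 (k = -31*(-1) = 31)
q(-148, 187) - k = (32 - 148)/(187 - 148) - 1*31 = -116/39 - 31 = -1325/39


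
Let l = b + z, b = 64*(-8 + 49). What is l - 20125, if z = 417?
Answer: -17084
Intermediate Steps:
b = 2624 (b = 64*41 = 2624)
l = 3041 (l = 2624 + 417 = 3041)
l - 20125 = 3041 - 20125 = -17084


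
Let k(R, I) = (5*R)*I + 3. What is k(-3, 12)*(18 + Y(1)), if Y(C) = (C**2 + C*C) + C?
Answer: -3717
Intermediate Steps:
Y(C) = C + 2*C**2 (Y(C) = (C**2 + C**2) + C = 2*C**2 + C = C + 2*C**2)
k(R, I) = 3 + 5*I*R (k(R, I) = 5*I*R + 3 = 3 + 5*I*R)
k(-3, 12)*(18 + Y(1)) = (3 + 5*12*(-3))*(18 + 1*(1 + 2*1)) = (3 - 180)*(18 + 1*(1 + 2)) = -177*(18 + 1*3) = -177*(18 + 3) = -177*21 = -3717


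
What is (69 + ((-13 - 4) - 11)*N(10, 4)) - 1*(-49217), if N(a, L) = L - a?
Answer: 49454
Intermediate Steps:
(69 + ((-13 - 4) - 11)*N(10, 4)) - 1*(-49217) = (69 + ((-13 - 4) - 11)*(4 - 1*10)) - 1*(-49217) = (69 + (-17 - 11)*(4 - 10)) + 49217 = (69 - 28*(-6)) + 49217 = (69 + 168) + 49217 = 237 + 49217 = 49454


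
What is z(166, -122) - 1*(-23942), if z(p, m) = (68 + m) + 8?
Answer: 23896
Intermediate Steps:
z(p, m) = 76 + m
z(166, -122) - 1*(-23942) = (76 - 122) - 1*(-23942) = -46 + 23942 = 23896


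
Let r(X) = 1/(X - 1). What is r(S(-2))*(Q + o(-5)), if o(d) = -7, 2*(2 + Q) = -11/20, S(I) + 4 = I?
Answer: 53/40 ≈ 1.3250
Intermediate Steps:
S(I) = -4 + I
r(X) = 1/(-1 + X)
Q = -91/40 (Q = -2 + (-11/20)/2 = -2 + (-11*1/20)/2 = -2 + (½)*(-11/20) = -2 - 11/40 = -91/40 ≈ -2.2750)
r(S(-2))*(Q + o(-5)) = (-91/40 - 7)/(-1 + (-4 - 2)) = -371/40/(-1 - 6) = -371/40/(-7) = -⅐*(-371/40) = 53/40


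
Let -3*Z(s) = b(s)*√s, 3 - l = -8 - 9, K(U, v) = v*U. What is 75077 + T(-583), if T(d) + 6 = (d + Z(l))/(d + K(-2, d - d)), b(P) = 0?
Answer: 75072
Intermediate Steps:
K(U, v) = U*v
l = 20 (l = 3 - (-8 - 9) = 3 - 1*(-17) = 3 + 17 = 20)
Z(s) = 0 (Z(s) = -0*√s = -⅓*0 = 0)
T(d) = -5 (T(d) = -6 + (d + 0)/(d - 2*(d - d)) = -6 + d/(d - 2*0) = -6 + d/(d + 0) = -6 + d/d = -6 + 1 = -5)
75077 + T(-583) = 75077 - 5 = 75072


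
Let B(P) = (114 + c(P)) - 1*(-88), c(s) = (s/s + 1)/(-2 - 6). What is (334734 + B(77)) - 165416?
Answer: 678079/4 ≈ 1.6952e+5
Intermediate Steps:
c(s) = -¼ (c(s) = (1 + 1)/(-8) = 2*(-⅛) = -¼)
B(P) = 807/4 (B(P) = (114 - ¼) - 1*(-88) = 455/4 + 88 = 807/4)
(334734 + B(77)) - 165416 = (334734 + 807/4) - 165416 = 1339743/4 - 165416 = 678079/4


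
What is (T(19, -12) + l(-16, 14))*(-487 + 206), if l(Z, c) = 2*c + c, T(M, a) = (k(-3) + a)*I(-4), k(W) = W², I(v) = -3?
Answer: -14331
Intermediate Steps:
T(M, a) = -27 - 3*a (T(M, a) = ((-3)² + a)*(-3) = (9 + a)*(-3) = -27 - 3*a)
l(Z, c) = 3*c
(T(19, -12) + l(-16, 14))*(-487 + 206) = ((-27 - 3*(-12)) + 3*14)*(-487 + 206) = ((-27 + 36) + 42)*(-281) = (9 + 42)*(-281) = 51*(-281) = -14331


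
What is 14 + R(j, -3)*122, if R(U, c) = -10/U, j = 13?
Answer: -1038/13 ≈ -79.846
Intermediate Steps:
14 + R(j, -3)*122 = 14 - 10/13*122 = 14 - 1220/13 = -1038/13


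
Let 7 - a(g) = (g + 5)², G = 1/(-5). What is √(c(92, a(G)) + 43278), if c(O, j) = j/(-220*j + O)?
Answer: √88653571718170/45260 ≈ 208.03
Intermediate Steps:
G = -⅕ ≈ -0.20000
a(g) = 7 - (5 + g)² (a(g) = 7 - (g + 5)² = 7 - (5 + g)²)
c(O, j) = j/(O - 220*j)
√(c(92, a(G)) + 43278) = √((7 - (5 - ⅕)²)/(92 - 220*(7 - (5 - ⅕)²)) + 43278) = √((7 - (24/5)²)/(92 - 220*(7 - (24/5)²)) + 43278) = √((7 - 1*576/25)/(92 - 220*(7 - 1*576/25)) + 43278) = √((7 - 576/25)/(92 - 220*(7 - 576/25)) + 43278) = √(-401/(25*(92 - 220*(-401/25))) + 43278) = √(-401/(25*(92 + 17644/5)) + 43278) = √(-401/(25*18104/5) + 43278) = √(-401/25*5/18104 + 43278) = √(-401/90520 + 43278) = √(3917524159/90520) = √88653571718170/45260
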